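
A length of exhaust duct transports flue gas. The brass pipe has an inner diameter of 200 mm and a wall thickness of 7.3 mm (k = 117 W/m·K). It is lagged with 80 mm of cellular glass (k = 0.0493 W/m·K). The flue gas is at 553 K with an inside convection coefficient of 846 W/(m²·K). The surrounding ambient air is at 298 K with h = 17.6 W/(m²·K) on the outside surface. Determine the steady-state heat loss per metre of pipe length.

For a radial system each layer contributes R = ln(r_out/r_in)/(2πkL); films add R = 1/(hA).
R_inner film = 1/(h_i·2πr₁L) = 1/(846×2π×0.1×1) = 0.001881 K/W
R_brass pipe wall = ln(107.3/100)/(2π×117×1) = 9.584×10^-5 K/W
R_cellular glass = ln(187.3/107.3)/(2π×0.0493×1) = 1.798 K/W
R_outer film = 1/(h_o·2πr_oL) = 1/(17.6×2π×0.1873×1) = 0.04828 K/W
R_total = 1.849 K/W
Q = ΔT/R_total = 255/1.849

q′ ≈ 138 W/m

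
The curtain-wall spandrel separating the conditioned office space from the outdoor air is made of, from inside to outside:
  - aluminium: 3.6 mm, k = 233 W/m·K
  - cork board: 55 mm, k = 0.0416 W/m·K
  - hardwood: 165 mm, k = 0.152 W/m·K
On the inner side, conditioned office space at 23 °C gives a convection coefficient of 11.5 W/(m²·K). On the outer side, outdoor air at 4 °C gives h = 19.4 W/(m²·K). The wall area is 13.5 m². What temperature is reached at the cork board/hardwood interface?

Series thermal resistances:
R_inner film = 1/(h_i·A) = 1/(11.5×13.5) = 0.006441 K/W
R_aluminium = L/(kA) = 0.0036/(233×13.5) = 1.144×10^-6 K/W
R_cork board = L/(kA) = 0.055/(0.0416×13.5) = 0.09793 K/W
R_hardwood = L/(kA) = 0.165/(0.152×13.5) = 0.08041 K/W
R_outer film = 1/(h_o·A) = 1/(19.4×13.5) = 0.003818 K/W
R_total = 0.1886 K/W;  Q = ΔT/R_total = 19/0.1886 = 100.7 W
T_interface = T_inner − Q·ΣR(inner→interface) = 23 − 101×0.1044

T ≈ 12.5 °C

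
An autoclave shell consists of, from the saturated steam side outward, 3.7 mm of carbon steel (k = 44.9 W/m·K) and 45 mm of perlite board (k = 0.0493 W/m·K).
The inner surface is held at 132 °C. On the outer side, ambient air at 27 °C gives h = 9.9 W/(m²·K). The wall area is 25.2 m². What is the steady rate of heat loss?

Q ≈ 2610 W

Treating each layer as a thermal resistance in series:
R_carbon steel = L/(kA) = 0.0037/(44.9×25.2) = 3.27×10^-6 K/W
R_perlite board = L/(kA) = 0.045/(0.0493×25.2) = 0.03622 K/W
R_outer film = 1/(h_o·A) = 1/(9.9×25.2) = 0.004008 K/W
R_total = 0.04023 K/W
Q = ΔT / R_total = 105 / 0.04023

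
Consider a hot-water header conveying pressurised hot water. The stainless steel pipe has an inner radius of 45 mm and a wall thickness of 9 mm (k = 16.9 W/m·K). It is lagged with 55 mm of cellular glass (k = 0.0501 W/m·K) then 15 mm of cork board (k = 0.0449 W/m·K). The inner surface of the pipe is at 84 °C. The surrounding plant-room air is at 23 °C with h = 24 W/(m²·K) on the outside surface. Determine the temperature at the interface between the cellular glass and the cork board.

For a radial system each layer contributes R = ln(r_out/r_in)/(2πkL); films add R = 1/(hA).
R_stainless steel pipe wall = ln(54/45)/(2π×16.9×1) = 0.001717 K/W
R_cellular glass = ln(109/54)/(2π×0.0501×1) = 2.231 K/W
R_cork board = ln(124/109)/(2π×0.0449×1) = 0.457 K/W
R_outer film = 1/(h_o·2πr_oL) = 1/(24×2π×0.124×1) = 0.05348 K/W
R_total = 2.743 K/W
Q = ΔT/R_total = 61/2.743
Q = 22.2 W/m
T_interface = T_inner − Q·ΣR(inner→interface) = 84 − 22.2×2.233

T ≈ 34.4 °C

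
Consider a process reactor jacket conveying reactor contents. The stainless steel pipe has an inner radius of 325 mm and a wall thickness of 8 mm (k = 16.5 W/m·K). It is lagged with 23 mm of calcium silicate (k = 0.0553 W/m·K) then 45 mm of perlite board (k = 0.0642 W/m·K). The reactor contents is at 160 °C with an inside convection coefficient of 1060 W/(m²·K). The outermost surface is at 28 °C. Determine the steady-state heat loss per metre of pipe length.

q′ ≈ 270 W/m

Treating each annulus and film as a series resistance:
R_inner film = 1/(h_i·2πr₁L) = 1/(1060×2π×0.325×1) = 4.62×10^-4 K/W
R_stainless steel pipe wall = ln(333/325)/(2π×16.5×1) = 2.346×10^-4 K/W
R_calcium silicate = ln(356/333)/(2π×0.0553×1) = 0.1922 K/W
R_perlite board = ln(401/356)/(2π×0.0642×1) = 0.2951 K/W
R_total = 0.488 K/W
Q = ΔT/R_total = 132/0.488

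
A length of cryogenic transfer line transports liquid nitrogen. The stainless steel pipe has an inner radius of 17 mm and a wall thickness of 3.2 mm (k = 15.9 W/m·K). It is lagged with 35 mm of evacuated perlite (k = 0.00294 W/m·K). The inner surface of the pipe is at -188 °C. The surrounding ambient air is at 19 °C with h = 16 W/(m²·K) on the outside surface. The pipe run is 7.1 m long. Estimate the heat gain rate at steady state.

Per-layer cylindrical resistances, series-summed:
R_stainless steel pipe wall = ln(20.2/17)/(2π×15.9×7.1) = 2.432×10^-4 K/W
R_evacuated perlite = ln(55.2/20.2)/(2π×0.00294×7.1) = 7.665 K/W
R_outer film = 1/(h_o·2πr_oL) = 1/(16×2π×0.0552×7.1) = 0.02538 K/W
R_total = 7.69 K/W
Q = ΔT/R_total = 207/7.69

Q ≈ 26.9 W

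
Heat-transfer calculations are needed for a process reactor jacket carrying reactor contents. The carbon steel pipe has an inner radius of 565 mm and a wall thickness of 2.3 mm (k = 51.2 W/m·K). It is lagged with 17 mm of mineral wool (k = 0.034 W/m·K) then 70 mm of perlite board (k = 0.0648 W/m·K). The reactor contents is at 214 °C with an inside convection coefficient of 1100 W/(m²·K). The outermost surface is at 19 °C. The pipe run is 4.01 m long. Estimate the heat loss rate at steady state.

For a radial system each layer contributes R = ln(r_out/r_in)/(2πkL); films add R = 1/(hA).
R_inner film = 1/(h_i·2πr₁L) = 1/(1100×2π×0.565×4.01) = 6.386×10^-5 K/W
R_carbon steel pipe wall = ln(567.3/565)/(2π×51.2×4.01) = 3.149×10^-6 K/W
R_mineral wool = ln(584.3/567.3)/(2π×0.034×4.01) = 0.03447 K/W
R_perlite board = ln(654.3/584.3)/(2π×0.0648×4.01) = 0.0693 K/W
R_total = 0.1038 K/W
Q = ΔT/R_total = 195/0.1038

Q ≈ 1880 W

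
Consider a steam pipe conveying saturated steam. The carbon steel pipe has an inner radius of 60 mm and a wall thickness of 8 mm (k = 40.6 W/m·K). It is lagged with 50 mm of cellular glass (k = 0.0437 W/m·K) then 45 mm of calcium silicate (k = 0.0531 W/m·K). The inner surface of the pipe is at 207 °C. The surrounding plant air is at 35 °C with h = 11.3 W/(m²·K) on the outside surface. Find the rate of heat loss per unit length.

q′ ≈ 56.2 W/m

Per-layer cylindrical resistances, series-summed:
R_carbon steel pipe wall = ln(68/60)/(2π×40.6×1) = 4.906×10^-4 K/W
R_cellular glass = ln(118/68)/(2π×0.0437×1) = 2.007 K/W
R_calcium silicate = ln(163/118)/(2π×0.0531×1) = 0.9683 K/W
R_outer film = 1/(h_o·2πr_oL) = 1/(11.3×2π×0.163×1) = 0.08641 K/W
R_total = 3.063 K/W
Q = ΔT/R_total = 172/3.063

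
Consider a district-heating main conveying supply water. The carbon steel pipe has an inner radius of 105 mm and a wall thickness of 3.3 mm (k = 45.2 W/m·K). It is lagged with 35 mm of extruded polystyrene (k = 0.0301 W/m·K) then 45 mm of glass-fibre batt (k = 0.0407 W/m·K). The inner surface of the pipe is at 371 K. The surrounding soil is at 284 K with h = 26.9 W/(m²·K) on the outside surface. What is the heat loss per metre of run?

q′ ≈ 33.7 W/m

For a radial system each layer contributes R = ln(r_out/r_in)/(2πkL); films add R = 1/(hA).
R_carbon steel pipe wall = ln(108.3/105)/(2π×45.2×1) = 1.09×10^-4 K/W
R_extruded polystyrene = ln(143.3/108.3)/(2π×0.0301×1) = 1.481 K/W
R_glass-fibre batt = ln(188.3/143.3)/(2π×0.0407×1) = 1.068 K/W
R_outer film = 1/(h_o·2πr_oL) = 1/(26.9×2π×0.1883×1) = 0.03142 K/W
R_total = 2.58 K/W
Q = ΔT/R_total = 87/2.58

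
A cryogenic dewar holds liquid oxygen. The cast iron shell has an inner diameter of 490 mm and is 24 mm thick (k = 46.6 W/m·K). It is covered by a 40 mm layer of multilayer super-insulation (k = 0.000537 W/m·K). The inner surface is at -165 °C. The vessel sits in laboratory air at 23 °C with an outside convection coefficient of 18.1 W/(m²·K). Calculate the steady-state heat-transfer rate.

Radial (spherical) resistances in series:
R_cast iron shell = (1/0.245 − 1/0.269)/(4π×46.6) = 6.219×10^-4 K/W
R_multilayer super-insulation = (1/0.269 − 1/0.309)/(4π×0.000537) = 71.31 K/W
R_outer film = 1/(h·4πr_o²) = 1/(18.1×4π×0.309²) = 0.04605 K/W
R_total = 71.36 K/W
Q = ΔT/R_total = 188/71.36

Q ≈ 2.63 W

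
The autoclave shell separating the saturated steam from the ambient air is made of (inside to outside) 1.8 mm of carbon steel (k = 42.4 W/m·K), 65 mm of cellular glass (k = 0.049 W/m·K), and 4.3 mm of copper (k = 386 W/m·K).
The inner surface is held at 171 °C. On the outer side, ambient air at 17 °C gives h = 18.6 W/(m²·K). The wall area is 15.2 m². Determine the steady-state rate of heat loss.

Model the wall as resistances in series:
R_carbon steel = L/(kA) = 0.0018/(42.4×15.2) = 2.793×10^-6 K/W
R_cellular glass = L/(kA) = 0.065/(0.049×15.2) = 0.08727 K/W
R_copper = L/(kA) = 0.0043/(386×15.2) = 7.329×10^-7 K/W
R_outer film = 1/(h_o·A) = 1/(18.6×15.2) = 0.003537 K/W
R_total = 0.09081 K/W
Q = ΔT / R_total = 154 / 0.09081

Q ≈ 1700 W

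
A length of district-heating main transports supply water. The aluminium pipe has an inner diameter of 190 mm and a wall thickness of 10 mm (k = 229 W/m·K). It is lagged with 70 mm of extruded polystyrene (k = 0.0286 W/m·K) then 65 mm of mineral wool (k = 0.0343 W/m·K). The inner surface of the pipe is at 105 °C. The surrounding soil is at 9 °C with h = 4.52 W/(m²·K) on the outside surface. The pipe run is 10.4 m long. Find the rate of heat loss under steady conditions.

Per-layer cylindrical resistances, series-summed:
R_aluminium pipe wall = ln(105/95)/(2π×229×10.4) = 6.688×10^-6 K/W
R_extruded polystyrene = ln(175/105)/(2π×0.0286×10.4) = 0.2733 K/W
R_mineral wool = ln(240/175)/(2π×0.0343×10.4) = 0.1409 K/W
R_outer film = 1/(h_o·2πr_oL) = 1/(4.52×2π×0.24×10.4) = 0.01411 K/W
R_total = 0.4284 K/W
Q = ΔT/R_total = 96/0.4284

Q ≈ 224 W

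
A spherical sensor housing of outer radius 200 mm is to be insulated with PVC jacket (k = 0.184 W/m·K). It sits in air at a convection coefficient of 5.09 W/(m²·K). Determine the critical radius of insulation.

r_cr ≈ 72.3 mm

For a sphere r_cr = 2k/h = 2×0.184/5.09
r_cr = 72.3 mm; since the bare radius (200 mm) is above r_cr, any added insulation will reduce heat loss.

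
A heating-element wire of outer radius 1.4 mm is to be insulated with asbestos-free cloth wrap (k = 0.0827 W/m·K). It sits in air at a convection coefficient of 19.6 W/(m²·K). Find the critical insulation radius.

For a cylinder r_cr = k/h = 0.0827/19.6
r_cr = 4.22 mm; since the bare radius (1.4 mm) is below r_cr, adding a thin layer of insulation will *increase* heat loss.

r_cr ≈ 4.22 mm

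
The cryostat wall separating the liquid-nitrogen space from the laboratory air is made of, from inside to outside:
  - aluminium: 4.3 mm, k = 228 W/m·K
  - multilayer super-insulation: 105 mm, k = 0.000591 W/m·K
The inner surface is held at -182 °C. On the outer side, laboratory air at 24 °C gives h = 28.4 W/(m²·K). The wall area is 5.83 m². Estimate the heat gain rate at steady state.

Series thermal resistances:
R_aluminium = L/(kA) = 0.0043/(228×5.83) = 3.235×10^-6 K/W
R_multilayer super-insulation = L/(kA) = 0.105/(0.000591×5.83) = 30.47 K/W
R_outer film = 1/(h_o·A) = 1/(28.4×5.83) = 0.00604 K/W
R_total = 30.48 K/W
Q = ΔT / R_total = 206 / 30.48

Q ≈ 6.76 W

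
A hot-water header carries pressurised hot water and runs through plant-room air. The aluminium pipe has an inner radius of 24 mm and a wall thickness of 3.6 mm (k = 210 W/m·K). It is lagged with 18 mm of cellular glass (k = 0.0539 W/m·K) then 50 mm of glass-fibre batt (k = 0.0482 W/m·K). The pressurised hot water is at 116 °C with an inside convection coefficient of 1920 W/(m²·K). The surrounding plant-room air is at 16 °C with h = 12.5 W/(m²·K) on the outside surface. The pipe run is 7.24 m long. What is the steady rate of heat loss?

Q ≈ 178 W

Radial resistances (cylindrical: R_cond = ln(r_o/r_i)/(2πkL), R_conv = 1/(h·2πrL)):
R_inner film = 1/(h_i·2πr₁L) = 1/(1920×2π×0.024×7.24) = 4.771×10^-4 K/W
R_aluminium pipe wall = ln(27.6/24)/(2π×210×7.24) = 1.463×10^-5 K/W
R_cellular glass = ln(45.6/27.6)/(2π×0.0539×7.24) = 0.2048 K/W
R_glass-fibre batt = ln(95.6/45.6)/(2π×0.0482×7.24) = 0.3376 K/W
R_outer film = 1/(h_o·2πr_oL) = 1/(12.5×2π×0.0956×7.24) = 0.0184 K/W
R_total = 0.5613 K/W
Q = ΔT/R_total = 100/0.5613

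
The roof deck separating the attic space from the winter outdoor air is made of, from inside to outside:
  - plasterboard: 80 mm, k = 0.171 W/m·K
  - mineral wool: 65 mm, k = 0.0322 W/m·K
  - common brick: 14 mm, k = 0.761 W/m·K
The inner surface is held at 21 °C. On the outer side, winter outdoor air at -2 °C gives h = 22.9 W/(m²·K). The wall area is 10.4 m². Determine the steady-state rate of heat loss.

Using the resistance-network approach (series):
R_plasterboard = L/(kA) = 0.08/(0.171×10.4) = 0.04498 K/W
R_mineral wool = L/(kA) = 0.065/(0.0322×10.4) = 0.1941 K/W
R_common brick = L/(kA) = 0.014/(0.761×10.4) = 0.001769 K/W
R_outer film = 1/(h_o·A) = 1/(22.9×10.4) = 0.004199 K/W
R_total = 0.2451 K/W
Q = ΔT / R_total = 23 / 0.2451

Q ≈ 93.9 W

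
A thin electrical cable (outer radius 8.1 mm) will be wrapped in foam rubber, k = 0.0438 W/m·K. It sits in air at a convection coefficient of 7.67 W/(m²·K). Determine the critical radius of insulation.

For a cylinder r_cr = k/h = 0.0438/7.67
r_cr = 5.71 mm; since the bare radius (8.1 mm) is above r_cr, any added insulation will reduce heat loss.

r_cr ≈ 5.71 mm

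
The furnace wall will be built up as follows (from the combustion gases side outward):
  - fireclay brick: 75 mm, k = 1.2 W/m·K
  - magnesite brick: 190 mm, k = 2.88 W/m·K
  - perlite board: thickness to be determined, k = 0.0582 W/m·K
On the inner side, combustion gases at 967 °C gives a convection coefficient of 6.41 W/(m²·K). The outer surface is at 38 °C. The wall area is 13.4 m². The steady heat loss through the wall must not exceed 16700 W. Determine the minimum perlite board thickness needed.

L ≈ 26.8 mm

Model the wall as resistances in series:
R_inner film = 1/(h_i·A) = 1/(6.41×13.4) = 0.01164 K/W
R_fireclay brick = L/(kA) = 0.075/(1.2×13.4) = 0.004664 K/W
R_magnesite brick = L/(kA) = 0.19/(2.88×13.4) = 0.004923 K/W
Sum of the known resistances R_other = 0.02123 K/W
Required total resistance R_tot = ΔT/Q_allow = 929/16700 = 0.05563 K/W
R_perlite board = R_tot − R_other = 0.0344 K/W
L = R·k·A = 0.0344×0.0582×13.4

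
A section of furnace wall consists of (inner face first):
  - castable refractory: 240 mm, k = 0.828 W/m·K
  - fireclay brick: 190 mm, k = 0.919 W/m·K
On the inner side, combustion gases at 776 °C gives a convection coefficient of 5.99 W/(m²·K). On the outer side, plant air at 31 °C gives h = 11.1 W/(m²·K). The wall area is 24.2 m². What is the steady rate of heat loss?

Q ≈ 23900 W

Series thermal resistances:
R_inner film = 1/(h_i·A) = 1/(5.99×24.2) = 0.006899 K/W
R_castable refractory = L/(kA) = 0.24/(0.828×24.2) = 0.01198 K/W
R_fireclay brick = L/(kA) = 0.19/(0.919×24.2) = 0.008543 K/W
R_outer film = 1/(h_o·A) = 1/(11.1×24.2) = 0.003723 K/W
R_total = 0.03114 K/W
Q = ΔT / R_total = 745 / 0.03114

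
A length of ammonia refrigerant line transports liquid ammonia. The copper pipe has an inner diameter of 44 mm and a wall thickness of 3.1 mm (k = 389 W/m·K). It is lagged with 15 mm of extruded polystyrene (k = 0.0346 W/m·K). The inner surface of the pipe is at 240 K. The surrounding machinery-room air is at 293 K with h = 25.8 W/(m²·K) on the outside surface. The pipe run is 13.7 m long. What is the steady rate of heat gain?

For a radial system each layer contributes R = ln(r_out/r_in)/(2πkL); films add R = 1/(hA).
R_copper pipe wall = ln(25.1/22)/(2π×389×13.7) = 3.937×10^-6 K/W
R_extruded polystyrene = ln(40.1/25.1)/(2π×0.0346×13.7) = 0.1573 K/W
R_outer film = 1/(h_o·2πr_oL) = 1/(25.8×2π×0.0401×13.7) = 0.01123 K/W
R_total = 0.1685 K/W
Q = ΔT/R_total = 53/0.1685

Q ≈ 314 W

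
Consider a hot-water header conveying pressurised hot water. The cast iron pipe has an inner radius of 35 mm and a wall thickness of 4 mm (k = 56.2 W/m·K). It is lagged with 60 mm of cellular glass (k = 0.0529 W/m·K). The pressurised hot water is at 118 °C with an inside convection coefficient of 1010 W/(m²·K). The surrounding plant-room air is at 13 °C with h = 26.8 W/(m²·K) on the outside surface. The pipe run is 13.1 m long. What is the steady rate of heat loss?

For a radial system each layer contributes R = ln(r_out/r_in)/(2πkL); films add R = 1/(hA).
R_inner film = 1/(h_i·2πr₁L) = 1/(1010×2π×0.035×13.1) = 3.437×10^-4 K/W
R_cast iron pipe wall = ln(39/35)/(2π×56.2×13.1) = 2.339×10^-5 K/W
R_cellular glass = ln(99/39)/(2π×0.0529×13.1) = 0.2139 K/W
R_outer film = 1/(h_o·2πr_oL) = 1/(26.8×2π×0.099×13.1) = 0.004579 K/W
R_total = 0.2189 K/W
Q = ΔT/R_total = 105/0.2189

Q ≈ 480 W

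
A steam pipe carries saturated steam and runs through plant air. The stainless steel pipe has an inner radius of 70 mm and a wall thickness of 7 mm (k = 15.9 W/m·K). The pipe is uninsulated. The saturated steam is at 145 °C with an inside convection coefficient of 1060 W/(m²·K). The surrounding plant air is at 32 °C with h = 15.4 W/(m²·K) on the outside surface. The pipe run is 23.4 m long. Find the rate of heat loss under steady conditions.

Q ≈ 19300 W

Per-layer cylindrical resistances, series-summed:
R_inner film = 1/(h_i·2πr₁L) = 1/(1060×2π×0.07×23.4) = 9.166×10^-5 K/W
R_stainless steel pipe wall = ln(77/70)/(2π×15.9×23.4) = 4.077×10^-5 K/W
R_outer film = 1/(h_o·2πr_oL) = 1/(15.4×2π×0.077×23.4) = 0.005736 K/W
R_total = 0.005868 K/W
Q = ΔT/R_total = 113/0.005868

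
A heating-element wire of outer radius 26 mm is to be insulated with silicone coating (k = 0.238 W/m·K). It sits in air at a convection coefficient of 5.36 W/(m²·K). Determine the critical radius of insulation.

For a cylinder r_cr = k/h = 0.238/5.36
r_cr = 44.4 mm; since the bare radius (26 mm) is below r_cr, adding a thin layer of insulation will *increase* heat loss.

r_cr ≈ 44.4 mm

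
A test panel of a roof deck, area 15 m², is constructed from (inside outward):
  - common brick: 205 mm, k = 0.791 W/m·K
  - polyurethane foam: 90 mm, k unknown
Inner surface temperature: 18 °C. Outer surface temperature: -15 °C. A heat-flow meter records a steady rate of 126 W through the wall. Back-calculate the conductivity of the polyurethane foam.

k ≈ 0.0245 W/(m·K)

Treating each layer as a thermal resistance in series:
R_common brick = L/(kA) = 0.205/(0.791×15) = 0.01728 K/W
Sum of known resistances R_other = 0.01728 K/W
Total R = ΔT/Q = 33/126 = 0.2619 K/W
R_polyurethane foam = R_total − R_other = 0.2446 K/W
k = L/(R·A) = 0.09/(0.2446×15)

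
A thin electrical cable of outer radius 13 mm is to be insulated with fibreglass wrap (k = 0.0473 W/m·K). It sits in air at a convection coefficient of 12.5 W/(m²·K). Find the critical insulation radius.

r_cr ≈ 3.78 mm

For a cylinder r_cr = k/h = 0.0473/12.5
r_cr = 3.78 mm; since the bare radius (13 mm) is above r_cr, any added insulation will reduce heat loss.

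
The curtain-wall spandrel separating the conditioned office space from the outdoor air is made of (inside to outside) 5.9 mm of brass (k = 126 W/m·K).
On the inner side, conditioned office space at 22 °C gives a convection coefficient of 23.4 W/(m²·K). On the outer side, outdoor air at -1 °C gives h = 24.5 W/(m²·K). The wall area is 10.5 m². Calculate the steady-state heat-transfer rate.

Series thermal resistances:
R_inner film = 1/(h_i·A) = 1/(23.4×10.5) = 0.00407 K/W
R_brass = L/(kA) = 0.0059/(126×10.5) = 4.46×10^-6 K/W
R_outer film = 1/(h_o·A) = 1/(24.5×10.5) = 0.003887 K/W
R_total = 0.007962 K/W
Q = ΔT / R_total = 23 / 0.007962

Q ≈ 2890 W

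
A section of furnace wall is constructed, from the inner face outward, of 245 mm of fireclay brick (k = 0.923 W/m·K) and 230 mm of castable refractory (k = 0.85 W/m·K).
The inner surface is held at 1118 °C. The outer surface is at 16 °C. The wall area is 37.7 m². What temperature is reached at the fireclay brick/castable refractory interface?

Treating each layer as a thermal resistance in series:
R_fireclay brick = L/(kA) = 0.245/(0.923×37.7) = 0.007041 K/W
R_castable refractory = L/(kA) = 0.23/(0.85×37.7) = 0.007177 K/W
R_total = 0.01422 K/W;  Q = ΔT/R_total = 1102/0.01422 = 77510 W
T_interface = T_inner − Q·ΣR(inner→interface) = 1118 − 77500×0.007041

T ≈ 572 °C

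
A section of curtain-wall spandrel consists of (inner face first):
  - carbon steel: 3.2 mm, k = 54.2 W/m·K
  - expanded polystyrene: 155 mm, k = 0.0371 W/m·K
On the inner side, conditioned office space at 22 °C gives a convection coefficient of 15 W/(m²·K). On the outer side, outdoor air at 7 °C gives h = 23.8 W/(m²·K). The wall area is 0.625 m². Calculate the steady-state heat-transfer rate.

Model the wall as resistances in series:
R_inner film = 1/(h_i·A) = 1/(15×0.625) = 0.1067 K/W
R_carbon steel = L/(kA) = 0.0032/(54.2×0.625) = 9.446×10^-5 K/W
R_expanded polystyrene = L/(kA) = 0.155/(0.0371×0.625) = 6.685 K/W
R_outer film = 1/(h_o·A) = 1/(23.8×0.625) = 0.06723 K/W
R_total = 6.859 K/W
Q = ΔT / R_total = 15 / 6.859

Q ≈ 2.19 W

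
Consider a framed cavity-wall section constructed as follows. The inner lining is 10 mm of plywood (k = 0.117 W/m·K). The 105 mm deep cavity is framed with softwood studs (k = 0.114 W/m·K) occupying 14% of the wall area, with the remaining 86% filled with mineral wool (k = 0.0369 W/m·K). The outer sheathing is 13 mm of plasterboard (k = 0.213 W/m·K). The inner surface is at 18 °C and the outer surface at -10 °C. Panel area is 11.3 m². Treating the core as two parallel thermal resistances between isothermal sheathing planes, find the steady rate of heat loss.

Q ≈ 135 W

Sheathing layers in series; stud and cavity paths in parallel between them.
R_inner = 0.01/(0.117×11.3) = 0.007564 K/W
R_stud  = 0.105/(0.114×0.14×11.3) = 0.5822 K/W
R_cav   = 0.105/(0.0369×0.86×11.3) = 0.2928 K/W
1/R_core = 1/R_stud + 1/R_cav → R_core = 0.1948 K/W
R_outer = 0.013/(0.213×11.3) = 0.005401 K/W
R_total = 0.2078 K/W
Q = ΔT/R_total = 28/0.2078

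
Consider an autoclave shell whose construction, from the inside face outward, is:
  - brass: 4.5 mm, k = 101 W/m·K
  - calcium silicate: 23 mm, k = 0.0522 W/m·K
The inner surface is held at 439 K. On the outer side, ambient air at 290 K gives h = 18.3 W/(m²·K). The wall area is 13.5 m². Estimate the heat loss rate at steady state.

Using the resistance-network approach (series):
R_brass = L/(kA) = 0.0045/(101×13.5) = 3.3×10^-6 K/W
R_calcium silicate = L/(kA) = 0.023/(0.0522×13.5) = 0.03264 K/W
R_outer film = 1/(h_o·A) = 1/(18.3×13.5) = 0.004048 K/W
R_total = 0.03669 K/W
Q = ΔT / R_total = 149 / 0.03669

Q ≈ 4060 W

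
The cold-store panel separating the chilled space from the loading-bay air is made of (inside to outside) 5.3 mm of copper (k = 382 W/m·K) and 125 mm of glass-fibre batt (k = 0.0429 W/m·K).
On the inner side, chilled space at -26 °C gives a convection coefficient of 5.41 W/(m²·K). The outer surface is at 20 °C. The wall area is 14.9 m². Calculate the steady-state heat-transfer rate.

Q ≈ 221 W

Series thermal resistances:
R_inner film = 1/(h_i·A) = 1/(5.41×14.9) = 0.01241 K/W
R_copper = L/(kA) = 0.0053/(382×14.9) = 9.312×10^-7 K/W
R_glass-fibre batt = L/(kA) = 0.125/(0.0429×14.9) = 0.1956 K/W
R_total = 0.208 K/W
Q = ΔT / R_total = 46 / 0.208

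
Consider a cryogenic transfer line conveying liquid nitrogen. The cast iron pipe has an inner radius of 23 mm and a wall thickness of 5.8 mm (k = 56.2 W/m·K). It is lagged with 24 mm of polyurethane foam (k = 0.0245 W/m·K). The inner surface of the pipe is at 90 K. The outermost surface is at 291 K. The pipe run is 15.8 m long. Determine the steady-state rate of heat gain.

Q ≈ 806 W

Cylindrical conduction, so R = ln(r₂/r₁)/(2πkL) per layer, in series:
R_cast iron pipe wall = ln(28.8/23)/(2π×56.2×15.8) = 4.031×10^-5 K/W
R_polyurethane foam = ln(52.8/28.8)/(2π×0.0245×15.8) = 0.2492 K/W
R_total = 0.2493 K/W
Q = ΔT/R_total = 201/0.2493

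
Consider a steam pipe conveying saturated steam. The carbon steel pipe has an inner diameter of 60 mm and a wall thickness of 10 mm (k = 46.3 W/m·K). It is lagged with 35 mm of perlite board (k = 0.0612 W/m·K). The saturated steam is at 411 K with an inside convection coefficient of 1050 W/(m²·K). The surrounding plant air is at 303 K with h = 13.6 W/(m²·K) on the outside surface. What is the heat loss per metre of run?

Radial resistances (cylindrical: R_cond = ln(r_o/r_i)/(2πkL), R_conv = 1/(h·2πrL)):
R_inner film = 1/(h_i·2πr₁L) = 1/(1050×2π×0.03×1) = 0.005053 K/W
R_carbon steel pipe wall = ln(40/30)/(2π×46.3×1) = 9.889×10^-4 K/W
R_perlite board = ln(75/40)/(2π×0.0612×1) = 1.635 K/W
R_outer film = 1/(h_o·2πr_oL) = 1/(13.6×2π×0.075×1) = 0.156 K/W
R_total = 1.797 K/W
Q = ΔT/R_total = 108/1.797

q′ ≈ 60.1 W/m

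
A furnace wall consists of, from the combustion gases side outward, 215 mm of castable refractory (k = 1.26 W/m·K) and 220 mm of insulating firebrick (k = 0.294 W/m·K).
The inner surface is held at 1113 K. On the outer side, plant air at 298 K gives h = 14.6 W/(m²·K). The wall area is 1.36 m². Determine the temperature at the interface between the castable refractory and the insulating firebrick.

Thermal resistances in series:
R_castable refractory = L/(kA) = 0.215/(1.26×1.36) = 0.1255 K/W
R_insulating firebrick = L/(kA) = 0.22/(0.294×1.36) = 0.5502 K/W
R_outer film = 1/(h_o·A) = 1/(14.6×1.36) = 0.05036 K/W
R_total = 0.726 K/W;  Q = ΔT/R_total = 815/0.726 = 1123 W
T_interface = T_inner − Q·ΣR(inner→interface) = 1113 − 1120×0.1255

T ≈ 972 K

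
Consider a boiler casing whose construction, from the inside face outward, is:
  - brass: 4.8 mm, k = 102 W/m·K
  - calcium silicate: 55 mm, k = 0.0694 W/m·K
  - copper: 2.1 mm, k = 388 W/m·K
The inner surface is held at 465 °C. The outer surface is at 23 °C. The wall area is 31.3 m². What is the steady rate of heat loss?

Thermal resistances in series:
R_brass = L/(kA) = 0.0048/(102×31.3) = 1.503×10^-6 K/W
R_calcium silicate = L/(kA) = 0.055/(0.0694×31.3) = 0.02532 K/W
R_copper = L/(kA) = 0.0021/(388×31.3) = 1.729×10^-7 K/W
R_total = 0.02532 K/W
Q = ΔT / R_total = 442 / 0.02532

Q ≈ 17500 W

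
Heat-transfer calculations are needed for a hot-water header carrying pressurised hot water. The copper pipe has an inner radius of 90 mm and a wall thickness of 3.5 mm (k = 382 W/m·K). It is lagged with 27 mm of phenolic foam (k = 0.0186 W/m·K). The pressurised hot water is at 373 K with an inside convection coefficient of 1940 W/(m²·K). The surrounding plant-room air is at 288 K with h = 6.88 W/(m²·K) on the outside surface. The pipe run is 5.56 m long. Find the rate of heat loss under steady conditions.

Per-layer cylindrical resistances, series-summed:
R_inner film = 1/(h_i·2πr₁L) = 1/(1940×2π×0.09×5.56) = 1.639×10^-4 K/W
R_copper pipe wall = ln(93.5/90)/(2π×382×5.56) = 2.859×10^-6 K/W
R_phenolic foam = ln(120.5/93.5)/(2π×0.0186×5.56) = 0.3904 K/W
R_outer film = 1/(h_o·2πr_oL) = 1/(6.88×2π×0.1205×5.56) = 0.03453 K/W
R_total = 0.4251 K/W
Q = ΔT/R_total = 85/0.4251

Q ≈ 200 W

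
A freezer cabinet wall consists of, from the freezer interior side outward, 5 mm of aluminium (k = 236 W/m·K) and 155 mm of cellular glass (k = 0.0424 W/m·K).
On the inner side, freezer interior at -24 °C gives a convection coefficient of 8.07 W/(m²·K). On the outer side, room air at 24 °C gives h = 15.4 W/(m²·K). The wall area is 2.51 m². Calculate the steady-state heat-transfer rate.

Thermal resistances in series:
R_inner film = 1/(h_i·A) = 1/(8.07×2.51) = 0.04937 K/W
R_aluminium = L/(kA) = 0.005/(236×2.51) = 8.441×10^-6 K/W
R_cellular glass = L/(kA) = 0.155/(0.0424×2.51) = 1.456 K/W
R_outer film = 1/(h_o·A) = 1/(15.4×2.51) = 0.02587 K/W
R_total = 1.532 K/W
Q = ΔT / R_total = 48 / 1.532

Q ≈ 31.3 W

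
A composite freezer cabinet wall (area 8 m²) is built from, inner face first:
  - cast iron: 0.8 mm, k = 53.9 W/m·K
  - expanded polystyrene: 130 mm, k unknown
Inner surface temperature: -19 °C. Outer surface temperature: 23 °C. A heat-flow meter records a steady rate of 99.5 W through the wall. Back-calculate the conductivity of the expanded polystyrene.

k ≈ 0.0385 W/(m·K)

Model the wall as resistances in series:
R_cast iron = L/(kA) = 0.0008/(53.9×8) = 1.855×10^-6 K/W
Sum of known resistances R_other = 1.855×10^-6 K/W
Total R = ΔT/Q = 42/99.5 = 0.4221 K/W
R_expanded polystyrene = R_total − R_other = 0.4221 K/W
k = L/(R·A) = 0.13/(0.4221×8)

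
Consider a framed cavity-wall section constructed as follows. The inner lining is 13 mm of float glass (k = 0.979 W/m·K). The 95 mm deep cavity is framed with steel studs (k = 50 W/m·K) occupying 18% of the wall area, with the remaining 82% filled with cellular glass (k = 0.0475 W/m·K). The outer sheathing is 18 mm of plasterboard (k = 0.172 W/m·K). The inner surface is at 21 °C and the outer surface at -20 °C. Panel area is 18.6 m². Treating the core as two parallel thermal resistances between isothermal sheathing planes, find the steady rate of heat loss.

Q ≈ 5940 W

Sheathing layers in series; stud and cavity paths in parallel between them.
R_inner = 0.013/(0.979×18.6) = 7.139×10^-4 K/W
R_stud  = 0.095/(50×0.18×18.6) = 5.675×10^-4 K/W
R_cav   = 0.095/(0.0475×0.82×18.6) = 0.1311 K/W
1/R_core = 1/R_stud + 1/R_cav → R_core = 5.651×10^-4 K/W
R_outer = 0.018/(0.172×18.6) = 0.005626 K/W
R_total = 0.006905 K/W
Q = ΔT/R_total = 41/0.006905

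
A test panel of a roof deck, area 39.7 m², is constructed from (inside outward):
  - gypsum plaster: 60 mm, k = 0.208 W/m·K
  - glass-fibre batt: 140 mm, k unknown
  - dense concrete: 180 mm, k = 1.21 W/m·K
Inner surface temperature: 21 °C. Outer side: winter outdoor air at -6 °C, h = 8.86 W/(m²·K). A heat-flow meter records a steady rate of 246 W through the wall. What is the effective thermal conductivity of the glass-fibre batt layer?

Using the resistance-network approach (series):
R_gypsum plaster = L/(kA) = 0.06/(0.208×39.7) = 0.007266 K/W
R_dense concrete = L/(kA) = 0.18/(1.21×39.7) = 0.003747 K/W
R_outer film = 1/(h_o·A) = 1/(8.86×39.7) = 0.002843 K/W
Sum of known resistances R_other = 0.01386 K/W
Total R = ΔT/Q = 27/246 = 0.1098 K/W
R_glass-fibre batt = R_total − R_other = 0.0959 K/W
k = L/(R·A) = 0.14/(0.0959×39.7)

k ≈ 0.0368 W/(m·K)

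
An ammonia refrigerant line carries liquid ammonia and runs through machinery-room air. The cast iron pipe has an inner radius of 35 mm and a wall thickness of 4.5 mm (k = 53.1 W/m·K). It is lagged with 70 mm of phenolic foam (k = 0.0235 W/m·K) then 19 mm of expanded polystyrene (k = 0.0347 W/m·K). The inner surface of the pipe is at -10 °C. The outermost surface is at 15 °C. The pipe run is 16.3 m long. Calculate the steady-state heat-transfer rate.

Q ≈ 53.3 W

Cylindrical conduction, so R = ln(r₂/r₁)/(2πkL) per layer, in series:
R_cast iron pipe wall = ln(39.5/35)/(2π×53.1×16.3) = 2.224×10^-5 K/W
R_phenolic foam = ln(109.5/39.5)/(2π×0.0235×16.3) = 0.4236 K/W
R_expanded polystyrene = ln(128.5/109.5)/(2π×0.0347×16.3) = 0.04502 K/W
R_total = 0.4687 K/W
Q = ΔT/R_total = 25/0.4687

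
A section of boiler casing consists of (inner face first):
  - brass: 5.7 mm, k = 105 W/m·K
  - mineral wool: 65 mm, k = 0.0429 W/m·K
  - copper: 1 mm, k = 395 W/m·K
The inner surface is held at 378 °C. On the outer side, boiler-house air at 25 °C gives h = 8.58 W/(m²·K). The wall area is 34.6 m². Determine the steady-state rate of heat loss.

Q ≈ 7490 W

Using the resistance-network approach (series):
R_brass = L/(kA) = 0.0057/(105×34.6) = 1.569×10^-6 K/W
R_mineral wool = L/(kA) = 0.065/(0.0429×34.6) = 0.04379 K/W
R_copper = L/(kA) = 0.001/(395×34.6) = 7.317×10^-8 K/W
R_outer film = 1/(h_o·A) = 1/(8.58×34.6) = 0.003369 K/W
R_total = 0.04716 K/W
Q = ΔT / R_total = 353 / 0.04716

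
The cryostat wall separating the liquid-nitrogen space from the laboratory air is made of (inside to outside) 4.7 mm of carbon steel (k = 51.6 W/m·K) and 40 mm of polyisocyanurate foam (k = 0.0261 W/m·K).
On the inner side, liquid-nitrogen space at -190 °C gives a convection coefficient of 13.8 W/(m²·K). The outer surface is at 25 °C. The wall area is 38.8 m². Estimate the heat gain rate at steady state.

Series thermal resistances:
R_inner film = 1/(h_i·A) = 1/(13.8×38.8) = 0.001868 K/W
R_carbon steel = L/(kA) = 0.0047/(51.6×38.8) = 2.348×10^-6 K/W
R_polyisocyanurate foam = L/(kA) = 0.04/(0.0261×38.8) = 0.0395 K/W
R_total = 0.04137 K/W
Q = ΔT / R_total = 215 / 0.04137

Q ≈ 5200 W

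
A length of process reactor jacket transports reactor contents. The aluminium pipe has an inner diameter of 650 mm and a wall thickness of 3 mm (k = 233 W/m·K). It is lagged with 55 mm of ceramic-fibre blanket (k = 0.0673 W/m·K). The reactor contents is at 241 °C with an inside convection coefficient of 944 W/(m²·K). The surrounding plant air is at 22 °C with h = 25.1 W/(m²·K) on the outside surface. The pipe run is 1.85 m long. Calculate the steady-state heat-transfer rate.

Per-layer cylindrical resistances, series-summed:
R_inner film = 1/(h_i·2πr₁L) = 1/(944×2π×0.325×1.85) = 2.804×10^-4 K/W
R_aluminium pipe wall = ln(328/325)/(2π×233×1.85) = 3.393×10^-6 K/W
R_ceramic-fibre blanket = ln(383/328)/(2π×0.0673×1.85) = 0.1982 K/W
R_outer film = 1/(h_o·2πr_oL) = 1/(25.1×2π×0.383×1.85) = 0.008949 K/W
R_total = 0.2074 K/W
Q = ΔT/R_total = 219/0.2074

Q ≈ 1060 W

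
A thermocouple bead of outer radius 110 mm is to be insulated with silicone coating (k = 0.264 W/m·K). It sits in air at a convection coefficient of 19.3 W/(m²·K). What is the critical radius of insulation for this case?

r_cr ≈ 27.4 mm

For a sphere r_cr = 2k/h = 2×0.264/19.3
r_cr = 27.4 mm; since the bare radius (110 mm) is above r_cr, any added insulation will reduce heat loss.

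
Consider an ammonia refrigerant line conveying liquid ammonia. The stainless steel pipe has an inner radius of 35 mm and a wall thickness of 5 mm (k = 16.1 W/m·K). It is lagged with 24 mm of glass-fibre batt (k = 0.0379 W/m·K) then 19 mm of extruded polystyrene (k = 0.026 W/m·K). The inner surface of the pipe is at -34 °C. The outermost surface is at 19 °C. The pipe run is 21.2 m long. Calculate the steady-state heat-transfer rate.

Q ≈ 315 W

Radial resistances (cylindrical: R_cond = ln(r_o/r_i)/(2πkL), R_conv = 1/(h·2πrL)):
R_stainless steel pipe wall = ln(40/35)/(2π×16.1×21.2) = 6.226×10^-5 K/W
R_glass-fibre batt = ln(64/40)/(2π×0.0379×21.2) = 0.0931 K/W
R_extruded polystyrene = ln(83/64)/(2π×0.026×21.2) = 0.07506 K/W
R_total = 0.1682 K/W
Q = ΔT/R_total = 53/0.1682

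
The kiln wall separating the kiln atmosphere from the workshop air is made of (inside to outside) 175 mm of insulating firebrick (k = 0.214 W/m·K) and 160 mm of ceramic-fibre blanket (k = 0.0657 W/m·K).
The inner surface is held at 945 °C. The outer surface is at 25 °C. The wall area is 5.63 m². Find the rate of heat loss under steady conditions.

Using the resistance-network approach (series):
R_insulating firebrick = L/(kA) = 0.175/(0.214×5.63) = 0.1452 K/W
R_ceramic-fibre blanket = L/(kA) = 0.16/(0.0657×5.63) = 0.4326 K/W
R_total = 0.5778 K/W
Q = ΔT / R_total = 920 / 0.5778

Q ≈ 1590 W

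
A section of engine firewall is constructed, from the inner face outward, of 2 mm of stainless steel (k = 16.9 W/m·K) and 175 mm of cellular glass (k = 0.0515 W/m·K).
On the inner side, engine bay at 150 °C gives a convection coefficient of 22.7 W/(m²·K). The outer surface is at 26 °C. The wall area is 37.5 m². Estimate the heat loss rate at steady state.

Q ≈ 1350 W

Model the wall as resistances in series:
R_inner film = 1/(h_i·A) = 1/(22.7×37.5) = 0.001175 K/W
R_stainless steel = L/(kA) = 0.002/(16.9×37.5) = 3.156×10^-6 K/W
R_cellular glass = L/(kA) = 0.175/(0.0515×37.5) = 0.09061 K/W
R_total = 0.09179 K/W
Q = ΔT / R_total = 124 / 0.09179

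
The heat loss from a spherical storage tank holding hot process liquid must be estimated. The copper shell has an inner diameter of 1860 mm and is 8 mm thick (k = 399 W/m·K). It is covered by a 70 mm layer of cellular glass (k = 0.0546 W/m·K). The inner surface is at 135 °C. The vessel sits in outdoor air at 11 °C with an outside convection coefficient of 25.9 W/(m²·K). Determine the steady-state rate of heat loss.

Q ≈ 1120 W

For a spherical shell R = (1/r₁ − 1/r₂)/(4πk); film R = 1/(h·4πr²). In series:
R_copper shell = (1/0.93 − 1/0.938)/(4π×399) = 1.829×10^-6 K/W
R_cellular glass = (1/0.938 − 1/1.008)/(4π×0.0546) = 0.1079 K/W
R_outer film = 1/(h·4πr_o²) = 1/(25.9×4π×1.008²) = 0.003024 K/W
R_total = 0.1109 K/W
Q = ΔT/R_total = 124/0.1109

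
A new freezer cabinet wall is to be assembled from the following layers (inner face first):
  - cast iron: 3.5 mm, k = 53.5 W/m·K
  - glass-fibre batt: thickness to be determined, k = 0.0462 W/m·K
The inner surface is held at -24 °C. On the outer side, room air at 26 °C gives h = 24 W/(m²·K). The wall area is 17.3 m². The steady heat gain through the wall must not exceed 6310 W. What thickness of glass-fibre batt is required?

Using the resistance-network approach (series):
R_cast iron = L/(kA) = 0.0035/(53.5×17.3) = 3.782×10^-6 K/W
R_outer film = 1/(h_o·A) = 1/(24×17.3) = 0.002408 K/W
Sum of the known resistances R_other = 0.002412 K/W
Required total resistance R_tot = ΔT/Q_allow = 50/6310 = 0.007924 K/W
R_glass-fibre batt = R_tot − R_other = 0.005512 K/W
L = R·k·A = 0.005512×0.0462×17.3

L ≈ 4.41 mm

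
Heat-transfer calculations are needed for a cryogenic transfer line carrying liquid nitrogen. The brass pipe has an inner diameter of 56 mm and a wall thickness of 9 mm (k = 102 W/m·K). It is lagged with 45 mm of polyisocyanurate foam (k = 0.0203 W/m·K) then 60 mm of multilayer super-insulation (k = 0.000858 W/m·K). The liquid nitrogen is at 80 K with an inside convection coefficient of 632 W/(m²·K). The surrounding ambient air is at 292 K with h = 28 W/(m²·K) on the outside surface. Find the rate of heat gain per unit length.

For a radial system each layer contributes R = ln(r_out/r_in)/(2πkL); films add R = 1/(hA).
R_inner film = 1/(h_i·2πr₁L) = 1/(632×2π×0.028×1) = 0.008994 K/W
R_brass pipe wall = ln(37/28)/(2π×102×1) = 4.349×10^-4 K/W
R_polyisocyanurate foam = ln(82/37)/(2π×0.0203×1) = 6.239 K/W
R_multilayer super-insulation = ln(142/82)/(2π×0.000858×1) = 101.9 K/W
R_outer film = 1/(h_o·2πr_oL) = 1/(28×2π×0.142×1) = 0.04003 K/W
R_total = 108.1 K/W
Q = ΔT/R_total = 212/108.1

q′ ≈ 1.96 W/m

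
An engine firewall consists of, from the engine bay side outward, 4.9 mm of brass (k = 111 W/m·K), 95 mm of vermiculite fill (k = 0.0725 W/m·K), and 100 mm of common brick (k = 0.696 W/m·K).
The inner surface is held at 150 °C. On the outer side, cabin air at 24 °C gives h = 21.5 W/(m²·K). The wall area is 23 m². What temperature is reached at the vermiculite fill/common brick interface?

T ≈ 40 °C

Model the wall as resistances in series:
R_brass = L/(kA) = 0.0049/(111×23) = 1.919×10^-6 K/W
R_vermiculite fill = L/(kA) = 0.095/(0.0725×23) = 0.05697 K/W
R_common brick = L/(kA) = 0.1/(0.696×23) = 0.006247 K/W
R_outer film = 1/(h_o·A) = 1/(21.5×23) = 0.002022 K/W
R_total = 0.06524 K/W;  Q = ΔT/R_total = 126/0.06524 = 1931 W
T_interface = T_inner − Q·ΣR(inner→interface) = 150 − 1930×0.05697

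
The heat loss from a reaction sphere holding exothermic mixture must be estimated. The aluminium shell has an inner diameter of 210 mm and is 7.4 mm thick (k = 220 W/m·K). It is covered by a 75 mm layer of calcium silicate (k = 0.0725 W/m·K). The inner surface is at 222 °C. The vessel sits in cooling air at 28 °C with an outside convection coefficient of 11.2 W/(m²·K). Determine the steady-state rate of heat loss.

Spherical conduction: R = (1/r_in − 1/r_out)/(4πk) per layer; series-sum.
R_aluminium shell = (1/0.105 − 1/0.1124)/(4π×220) = 2.268×10^-4 K/W
R_calcium silicate = (1/0.1124 − 1/0.1874)/(4π×0.0725) = 3.908 K/W
R_outer film = 1/(h·4πr_o²) = 1/(11.2×4π×0.1874²) = 0.2023 K/W
R_total = 4.111 K/W
Q = ΔT/R_total = 194/4.111

Q ≈ 47.2 W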